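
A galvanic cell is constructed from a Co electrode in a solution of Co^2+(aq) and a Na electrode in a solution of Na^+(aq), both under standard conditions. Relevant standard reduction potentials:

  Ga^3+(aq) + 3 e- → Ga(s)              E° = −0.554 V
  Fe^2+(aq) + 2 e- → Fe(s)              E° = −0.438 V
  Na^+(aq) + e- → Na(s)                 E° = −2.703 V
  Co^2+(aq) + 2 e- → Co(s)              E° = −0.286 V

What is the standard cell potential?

+2.417 V

Of the two couples in this cell, the one with the more positive reduction potential is reduced at the cathode: here that is Co²⁺/Co (−0.286 V); Na⁺/Na (−2.703 V) is the anode.
E°cell = E°(cathode) − E°(anode) = −0.286 − (−2.703) = +2.417 V.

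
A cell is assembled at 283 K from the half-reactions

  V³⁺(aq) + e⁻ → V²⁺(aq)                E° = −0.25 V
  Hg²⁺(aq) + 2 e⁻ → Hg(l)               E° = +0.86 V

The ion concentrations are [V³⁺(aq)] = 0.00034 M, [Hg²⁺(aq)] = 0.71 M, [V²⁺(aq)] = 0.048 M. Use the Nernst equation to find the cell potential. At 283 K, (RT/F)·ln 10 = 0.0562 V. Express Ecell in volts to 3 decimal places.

+1.227 V

The Hg²⁺/Hg couple has the more positive E°, so it is the cathode; V³⁺/V²⁺ is the anode.
The standard potential is +0.86 − (−0.25) = +1.11 V and the balanced reaction transfers n = 2 electrons.
For the overall reaction Hg²⁺(aq) + 2 V²⁺(aq) → Hg(l) + 2 V³⁺(aq), Q = [V³⁺(aq)]^2 / ([Hg²⁺(aq)]·[V²⁺(aq)]^2) = 7.07×10^−5, giving log Q = −4.151.
E = E° − (0.0562/n)·log Q = +1.11 − (0.0562/2)(−4.151) = +1.227 V.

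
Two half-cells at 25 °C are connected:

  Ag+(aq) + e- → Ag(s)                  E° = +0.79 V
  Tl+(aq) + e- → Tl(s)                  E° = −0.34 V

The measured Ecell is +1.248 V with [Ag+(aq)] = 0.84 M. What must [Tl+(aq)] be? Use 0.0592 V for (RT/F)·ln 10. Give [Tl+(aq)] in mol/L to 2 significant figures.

With Ag⁺/Ag at the cathode and Tl⁺/Tl at the anode, E°cell = +0.79 − (−0.34) = +1.13 V (n = 1).
From the Nernst equation, log Q = n(E° − E)/0.0592 = 1·(+1.13 − (+1.248))/0.0592 = −1.993.
For Ag+(aq) + Tl(s) → Ag(s) + Tl+(aq), the reaction quotient is Q = [Tl+(aq)] / [Ag+(aq)].
Isolating [Tl+(aq)] in Q = 10^{−1.993} yields log [Tl+(aq)] = −2.069, i.e. 0.0085 M.

0.0085 M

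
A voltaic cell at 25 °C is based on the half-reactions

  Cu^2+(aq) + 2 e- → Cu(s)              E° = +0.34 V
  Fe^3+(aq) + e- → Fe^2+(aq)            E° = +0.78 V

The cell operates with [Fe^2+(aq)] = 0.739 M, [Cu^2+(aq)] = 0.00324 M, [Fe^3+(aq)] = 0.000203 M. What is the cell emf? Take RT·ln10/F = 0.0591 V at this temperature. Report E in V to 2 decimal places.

The Fe³⁺/Fe²⁺ couple has the more positive E°, so it is the cathode; Cu²⁺/Cu is the anode.
E°cell = +0.78 − (+0.34) = +0.44 V, with n = 2 electrons transferred.
Balancing gives 2 Fe^3+(aq) + Cu(s) → 2 Fe^2+(aq) + Cu^2+(aq); hence Q = ([Fe^2+(aq)]^2·[Cu^2+(aq)]) / [Fe^3+(aq)]^2 = 4.29×10^4 (log Q = 4.633).
Applying E = E° − (RT ln10/nF)·log Q gives +0.44 − (0.0591/2)(4.633) = +0.30 V.

+0.30 V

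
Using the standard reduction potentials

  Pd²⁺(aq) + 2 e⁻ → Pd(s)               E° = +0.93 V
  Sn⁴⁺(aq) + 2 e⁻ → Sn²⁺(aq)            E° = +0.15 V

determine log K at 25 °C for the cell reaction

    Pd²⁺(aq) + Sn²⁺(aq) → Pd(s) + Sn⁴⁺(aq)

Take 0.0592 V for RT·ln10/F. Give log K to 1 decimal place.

The Pd²⁺/Pd couple is reduced (cathode); E°cell = +0.93 − (+0.15) = +0.78 V with n = 2.
At equilibrium E = 0, so log K = nE°cell / 0.0592 = (2)(+0.78) / 0.0592 = 26.4.

log K = 26.4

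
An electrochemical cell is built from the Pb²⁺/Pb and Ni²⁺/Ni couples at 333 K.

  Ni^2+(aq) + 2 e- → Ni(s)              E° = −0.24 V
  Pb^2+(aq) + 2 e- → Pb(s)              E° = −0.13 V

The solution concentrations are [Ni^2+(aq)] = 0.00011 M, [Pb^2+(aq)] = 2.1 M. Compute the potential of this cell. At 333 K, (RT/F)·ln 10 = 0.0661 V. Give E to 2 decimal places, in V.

+0.25 V

Since E°(Pb²⁺/Pb) > E°(Ni²⁺/Ni), Pb²⁺/Pb serves as the cathode.
The standard potential is −0.13 − (−0.24) = +0.11 V and the balanced reaction transfers n = 2 electrons.
The balanced reaction is Pb^2+(aq) + Ni(s) → Pb(s) + Ni^2+(aq), so Q = [Ni^2+(aq)] / [Pb^2+(aq)] = 5.24×10^−5 and log Q = −4.281.
E = E° − (0.0661/n)·log Q = +0.11 − (0.0661/2)(−4.281) = +0.25 V.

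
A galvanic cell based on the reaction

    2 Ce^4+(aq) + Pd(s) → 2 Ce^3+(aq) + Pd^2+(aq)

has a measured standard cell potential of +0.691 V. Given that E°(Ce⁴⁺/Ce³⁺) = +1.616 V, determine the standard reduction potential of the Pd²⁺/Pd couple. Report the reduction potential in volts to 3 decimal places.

+0.925 V

In the reaction as written the Ce⁴⁺/Ce³⁺ couple is reduced (cathode) and Pd²⁺/Pd is oxidized (anode), so E°cell = E°(Ce⁴⁺/Ce³⁺) − E°(Pd²⁺/Pd).
E°(Pd²⁺/Pd) = E°(cathode) − E°cell = +1.616 − (+0.691) = +0.925 V.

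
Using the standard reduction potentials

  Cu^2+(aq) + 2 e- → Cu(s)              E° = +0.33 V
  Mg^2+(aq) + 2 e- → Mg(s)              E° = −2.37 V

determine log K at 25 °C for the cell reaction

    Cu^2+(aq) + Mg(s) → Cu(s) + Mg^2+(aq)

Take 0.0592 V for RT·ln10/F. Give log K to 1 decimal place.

The Cu²⁺/Cu couple is reduced (cathode); E°cell = +0.33 − (−2.37) = +2.70 V with n = 2.
At equilibrium E = 0, so log K = nE°cell / 0.0592 = (2)(+2.70) / 0.0592 = 91.2.

log K = 91.2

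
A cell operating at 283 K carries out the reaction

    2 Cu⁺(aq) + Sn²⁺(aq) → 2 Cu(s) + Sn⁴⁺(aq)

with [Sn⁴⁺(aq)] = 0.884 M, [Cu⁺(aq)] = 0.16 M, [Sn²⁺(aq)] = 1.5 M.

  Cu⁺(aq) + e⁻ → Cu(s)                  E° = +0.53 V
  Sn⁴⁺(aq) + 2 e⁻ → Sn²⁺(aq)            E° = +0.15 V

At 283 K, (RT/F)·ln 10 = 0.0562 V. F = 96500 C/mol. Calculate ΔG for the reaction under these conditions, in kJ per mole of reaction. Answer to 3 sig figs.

−65.9 kJ/mol

With Cu⁺/Cu reduced at the cathode, E°cell = +0.53 − (+0.15) = +0.38 V and n = 2.
The reaction quotient is [Sn⁴⁺(aq)] / ([Cu⁺(aq)]^2·[Sn²⁺(aq)]) = 23; by Nernst, E = +0.38 − (0.0562/2)(1.362) = +0.3417 V.
Then ΔG = −nFE = −2 × 96500 × +0.3417 J/mol = −65.9 kJ/mol.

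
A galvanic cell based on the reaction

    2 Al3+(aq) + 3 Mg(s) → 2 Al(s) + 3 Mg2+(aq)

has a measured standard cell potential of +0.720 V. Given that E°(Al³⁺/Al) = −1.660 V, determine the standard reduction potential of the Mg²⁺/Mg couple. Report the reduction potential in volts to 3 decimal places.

−2.380 V

In the reaction as written the Al³⁺/Al couple is reduced (cathode) and Mg²⁺/Mg is oxidized (anode), so E°cell = E°(Al³⁺/Al) − E°(Mg²⁺/Mg).
E°(Mg²⁺/Mg) = E°(cathode) − E°cell = −1.660 − (+0.720) = −2.380 V.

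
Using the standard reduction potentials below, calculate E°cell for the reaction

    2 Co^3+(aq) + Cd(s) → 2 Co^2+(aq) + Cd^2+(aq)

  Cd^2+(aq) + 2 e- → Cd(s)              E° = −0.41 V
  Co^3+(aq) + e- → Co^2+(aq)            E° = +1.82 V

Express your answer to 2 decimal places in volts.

In the reaction as written, Co^3+(aq) is reduced (cathode) and Cd^2+(aq) is produced by oxidation at the anode.
E°cell = E°(cathode) − E°(anode) = +1.82 − (−0.41) = +2.23 V.
The positive value indicates the reaction is spontaneous as written.

+2.23 V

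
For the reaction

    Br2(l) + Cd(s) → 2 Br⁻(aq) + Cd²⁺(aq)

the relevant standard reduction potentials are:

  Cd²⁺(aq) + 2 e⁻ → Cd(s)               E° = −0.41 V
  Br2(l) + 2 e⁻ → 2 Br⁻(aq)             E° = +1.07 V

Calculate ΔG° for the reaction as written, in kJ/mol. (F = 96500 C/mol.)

In the reaction as written Br2(l) is reduced, so the Br₂/Br⁻ couple is the cathode and Cd²⁺/Cd is the anode.
E°cell = +1.07 − (−0.41) = +1.48 V; balancing electrons gives n = 2.
ΔG° = −nFE°cell = −(2)(96500)(+1.48) J/mol = −286 kJ/mol.

−286 kJ/mol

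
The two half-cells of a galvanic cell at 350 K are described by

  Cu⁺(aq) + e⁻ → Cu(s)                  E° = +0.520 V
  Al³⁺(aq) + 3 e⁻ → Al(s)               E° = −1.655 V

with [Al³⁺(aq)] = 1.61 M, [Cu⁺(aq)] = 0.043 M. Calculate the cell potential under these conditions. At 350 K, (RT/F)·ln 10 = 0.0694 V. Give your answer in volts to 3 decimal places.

+2.075 V

The Cu⁺/Cu couple has the more positive E°, so it is the cathode; Al³⁺/Al is the anode.
The standard potential is +0.520 − (−1.655) = +2.175 V and the balanced reaction transfers n = 3 electrons.
Balancing gives 3 Cu⁺(aq) + Al(s) → 3 Cu(s) + Al³⁺(aq); hence Q = [Al³⁺(aq)] / [Cu⁺(aq)]^3 = 2.02×10^4 (log Q = 4.306).
Applying E = E° − (RT ln10/nF)·log Q gives +2.175 − (0.0694/3)(4.306) = +2.075 V.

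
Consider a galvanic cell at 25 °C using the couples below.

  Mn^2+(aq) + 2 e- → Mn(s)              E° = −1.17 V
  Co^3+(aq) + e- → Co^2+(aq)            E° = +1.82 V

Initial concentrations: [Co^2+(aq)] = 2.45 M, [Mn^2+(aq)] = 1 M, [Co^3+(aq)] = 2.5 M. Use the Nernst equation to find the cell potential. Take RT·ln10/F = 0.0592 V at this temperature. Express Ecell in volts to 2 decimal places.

The Co³⁺/Co²⁺ couple has the more positive E°, so it is the cathode; Mn²⁺/Mn is the anode.
E°cell = +1.82 − (−1.17) = +2.99 V, with n = 2 electrons transferred.
Balancing gives 2 Co^3+(aq) + Mn(s) → 2 Co^2+(aq) + Mn^2+(aq); hence Q = ([Co^2+(aq)]^2·[Mn^2+(aq)]) / [Co^3+(aq)]^2 = 0.96 (log Q = −0.018).
Applying E = E° − (RT ln10/nF)·log Q gives +2.99 − (0.0592/2)(−0.018) = +2.99 V.

+2.99 V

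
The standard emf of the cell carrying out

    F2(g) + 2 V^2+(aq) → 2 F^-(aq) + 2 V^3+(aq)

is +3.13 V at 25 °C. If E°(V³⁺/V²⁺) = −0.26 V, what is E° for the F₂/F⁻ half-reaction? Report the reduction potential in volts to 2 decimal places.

In the reaction as written the F₂/F⁻ couple is reduced (cathode) and V³⁺/V²⁺ is oxidized (anode), so E°cell = E°(F₂/F⁻) − E°(V³⁺/V²⁺).
E°(F₂/F⁻) = E°cell + E°(anode) = +3.13 + (−0.26) = +2.87 V.

+2.87 V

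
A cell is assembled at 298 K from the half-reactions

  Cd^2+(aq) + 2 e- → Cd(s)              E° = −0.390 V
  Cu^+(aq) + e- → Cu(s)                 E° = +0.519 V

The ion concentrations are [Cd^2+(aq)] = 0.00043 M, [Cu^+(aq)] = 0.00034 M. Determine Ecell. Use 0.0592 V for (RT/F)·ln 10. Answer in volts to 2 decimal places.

The Cu⁺/Cu couple has the more positive E°, so it is the cathode; Cd²⁺/Cd is the anode.
The standard potential is +0.519 − (−0.390) = +0.909 V and the balanced reaction transfers n = 2 electrons.
For the overall reaction 2 Cu^+(aq) + Cd(s) → 2 Cu(s) + Cd^2+(aq), Q = [Cd^2+(aq)] / [Cu^+(aq)]^2 = 3.72×10^3, giving log Q = 3.571.
By the Nernst equation, E = +0.909 − (0.0592/2)·(3.571) = +0.80 V.

+0.80 V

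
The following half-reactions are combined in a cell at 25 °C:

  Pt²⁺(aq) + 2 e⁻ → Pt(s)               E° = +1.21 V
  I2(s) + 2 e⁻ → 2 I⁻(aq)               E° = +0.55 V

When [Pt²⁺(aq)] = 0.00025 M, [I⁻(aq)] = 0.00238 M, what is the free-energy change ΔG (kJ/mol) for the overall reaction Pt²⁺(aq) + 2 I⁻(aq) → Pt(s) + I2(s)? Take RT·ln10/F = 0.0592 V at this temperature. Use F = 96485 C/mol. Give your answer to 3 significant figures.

−76.8 kJ/mol

The standard cell potential is +1.21 − (+0.55) = +0.66 V, with n = 2 electrons in the balanced equation.
Q = 1 / ([Pt²⁺(aq)]·[I⁻(aq)]^2) = 7.06×10^8, so log Q = 8.849 and E = +0.66 − (0.0592/2)(8.849) = +0.3981 V.
Finally ΔG = −nFE = −(2)(96485 C/mol)(+0.3981 V) = −76.8 kJ/mol.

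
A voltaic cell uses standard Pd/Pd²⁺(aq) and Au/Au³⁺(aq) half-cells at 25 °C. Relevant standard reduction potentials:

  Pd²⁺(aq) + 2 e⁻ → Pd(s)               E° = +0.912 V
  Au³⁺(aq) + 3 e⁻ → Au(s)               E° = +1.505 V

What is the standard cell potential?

+0.593 V

Of the two couples in this cell, the one with the more positive reduction potential is reduced at the cathode: here that is Au³⁺/Au (+1.505 V); Pd²⁺/Pd (+0.912 V) is the anode.
E°cell = E°(cathode) − E°(anode) = +1.505 − (+0.912) = +0.593 V.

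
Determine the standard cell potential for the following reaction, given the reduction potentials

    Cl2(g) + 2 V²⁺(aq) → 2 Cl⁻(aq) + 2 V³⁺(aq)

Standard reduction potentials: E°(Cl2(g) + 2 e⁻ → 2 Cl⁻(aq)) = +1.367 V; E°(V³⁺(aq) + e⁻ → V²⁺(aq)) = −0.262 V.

In the reaction as written, Cl2(g) is reduced (cathode) and V³⁺(aq) is produced by oxidation at the anode.
E°cell = E°(cathode) − E°(anode) = +1.367 − (−0.262) = +1.629 V.

+1.629 V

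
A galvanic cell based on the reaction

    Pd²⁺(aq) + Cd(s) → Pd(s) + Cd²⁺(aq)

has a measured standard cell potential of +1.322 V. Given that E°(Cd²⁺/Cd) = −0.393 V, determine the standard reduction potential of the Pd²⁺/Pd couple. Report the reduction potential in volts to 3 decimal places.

+0.929 V

In the reaction as written the Pd²⁺/Pd couple is reduced (cathode) and Cd²⁺/Cd is oxidized (anode), so E°cell = E°(Pd²⁺/Pd) − E°(Cd²⁺/Cd).
E°(Pd²⁺/Pd) = E°cell + E°(anode) = +1.322 + (−0.393) = +0.929 V.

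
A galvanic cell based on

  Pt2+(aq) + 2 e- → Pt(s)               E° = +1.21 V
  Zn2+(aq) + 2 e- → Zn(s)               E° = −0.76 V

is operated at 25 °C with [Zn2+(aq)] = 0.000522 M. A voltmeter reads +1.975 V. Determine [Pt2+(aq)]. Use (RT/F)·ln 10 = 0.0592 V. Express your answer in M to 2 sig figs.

With Pt²⁺/Pt at the cathode and Zn²⁺/Zn at the anode, E°cell = +1.21 − (−0.76) = +1.97 V (n = 2).
From the Nernst equation, log Q = n(E° − E)/0.0592 = 2·(+1.97 − (+1.975))/0.0592 = −0.169.
Balancing electrons gives Pt2+(aq) + Zn(s) → Pt(s) + Zn2+(aq); thus Q = [Zn2+(aq)] / [Pt2+(aq)].
Solving for the unknown gives log [Pt2+(aq)] = −3.113, so [Pt2+(aq)] ≈ 0.00077 M.

0.00077 M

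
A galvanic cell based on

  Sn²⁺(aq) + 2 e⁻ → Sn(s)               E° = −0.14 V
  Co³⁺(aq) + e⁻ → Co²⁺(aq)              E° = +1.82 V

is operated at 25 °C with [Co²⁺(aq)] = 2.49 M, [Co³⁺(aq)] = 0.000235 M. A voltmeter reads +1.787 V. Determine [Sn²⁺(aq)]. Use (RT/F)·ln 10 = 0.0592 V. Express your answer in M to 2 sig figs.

Co³⁺/Co²⁺ is the cathode (higher E°); E°cell = +1.82 − (−0.14) = +1.96 V with n = 2.
From the Nernst equation, log Q = n(E° − E)/0.0592 = 2·(+1.96 − (+1.787))/0.0592 = 5.845.
Balancing electrons gives 2 Co³⁺(aq) + Sn(s) → 2 Co²⁺(aq) + Sn²⁺(aq); thus Q = ([Co²⁺(aq)]^2·[Sn²⁺(aq)]) / [Co³⁺(aq)]^2.
Substituting the known concentrations and solving, log [Sn²⁺(aq)] = −2.205 and [Sn²⁺(aq)] = 0.0062 M.

0.0062 M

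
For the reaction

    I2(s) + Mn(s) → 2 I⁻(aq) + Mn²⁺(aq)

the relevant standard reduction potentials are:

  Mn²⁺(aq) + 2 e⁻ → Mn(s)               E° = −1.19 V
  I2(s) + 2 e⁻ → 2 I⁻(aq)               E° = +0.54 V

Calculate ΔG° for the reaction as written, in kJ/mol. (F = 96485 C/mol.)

In the reaction as written I2(s) is reduced, so the I₂/I⁻ couple is the cathode and Mn²⁺/Mn is the anode.
E°cell = +0.54 − (−1.19) = +1.73 V; balancing electrons gives n = 2.
ΔG° = −nFE°cell = −(2)(96485)(+1.73) J/mol = −334 kJ/mol.

−334 kJ/mol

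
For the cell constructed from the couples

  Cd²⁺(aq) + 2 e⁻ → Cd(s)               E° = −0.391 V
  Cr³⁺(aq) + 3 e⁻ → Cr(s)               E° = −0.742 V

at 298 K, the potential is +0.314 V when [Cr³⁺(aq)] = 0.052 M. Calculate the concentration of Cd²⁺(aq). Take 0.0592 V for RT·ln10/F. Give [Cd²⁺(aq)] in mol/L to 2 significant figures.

0.0078 M

Cd²⁺/Cd is the cathode (higher E°); E°cell = −0.391 − (−0.742) = +0.351 V with n = 6.
Since E = E° − (0.0592/n)·log Q, log Q = n(E° − E)/0.0592 = 3.750.
Balancing electrons gives 3 Cd²⁺(aq) + 2 Cr(s) → 3 Cd(s) + 2 Cr³⁺(aq); thus Q = [Cr³⁺(aq)]^2 / [Cd²⁺(aq)]^3.
Solving for the unknown gives log [Cd²⁺(aq)] = −2.106, so [Cd²⁺(aq)] ≈ 0.0078 M.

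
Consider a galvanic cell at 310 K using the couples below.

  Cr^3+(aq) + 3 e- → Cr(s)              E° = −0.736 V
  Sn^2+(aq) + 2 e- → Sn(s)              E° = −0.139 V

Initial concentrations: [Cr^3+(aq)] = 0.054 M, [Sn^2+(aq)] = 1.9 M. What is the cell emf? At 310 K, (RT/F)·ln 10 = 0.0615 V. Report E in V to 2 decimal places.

+0.63 V

The Sn²⁺/Sn couple has the more positive E°, so it is the cathode; Cr³⁺/Cr is the anode.
E°cell = E°cat − E°an = −0.139 − (−0.736) = +0.597 V; n = 6.
Balancing gives 3 Sn^2+(aq) + 2 Cr(s) → 3 Sn(s) + 2 Cr^3+(aq); hence Q = [Cr^3+(aq)]^2 / [Sn^2+(aq)]^3 = 0.000425 (log Q = −3.371).
Applying E = E° − (RT ln10/nF)·log Q gives +0.597 − (0.0615/6)(−3.371) = +0.63 V.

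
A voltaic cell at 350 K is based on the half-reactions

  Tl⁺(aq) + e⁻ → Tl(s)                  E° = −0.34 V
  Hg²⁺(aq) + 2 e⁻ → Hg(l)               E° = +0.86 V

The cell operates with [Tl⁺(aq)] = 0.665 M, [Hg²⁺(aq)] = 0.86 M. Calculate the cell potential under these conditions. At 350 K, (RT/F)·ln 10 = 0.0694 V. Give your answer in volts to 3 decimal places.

+1.210 V

Hg²⁺/Hg is reduced (cathode, E° = +0.86 V) and Tl⁺/Tl is oxidized (anode).
E°cell = +0.86 − (−0.34) = +1.20 V, with n = 2 electrons transferred.
Balancing gives Hg²⁺(aq) + 2 Tl(s) → Hg(l) + 2 Tl⁺(aq); hence Q = [Tl⁺(aq)]^2 / [Hg²⁺(aq)] = 0.514 (log Q = −0.289).
Applying E = E° − (RT ln10/nF)·log Q gives +1.20 − (0.0694/2)(−0.289) = +1.210 V.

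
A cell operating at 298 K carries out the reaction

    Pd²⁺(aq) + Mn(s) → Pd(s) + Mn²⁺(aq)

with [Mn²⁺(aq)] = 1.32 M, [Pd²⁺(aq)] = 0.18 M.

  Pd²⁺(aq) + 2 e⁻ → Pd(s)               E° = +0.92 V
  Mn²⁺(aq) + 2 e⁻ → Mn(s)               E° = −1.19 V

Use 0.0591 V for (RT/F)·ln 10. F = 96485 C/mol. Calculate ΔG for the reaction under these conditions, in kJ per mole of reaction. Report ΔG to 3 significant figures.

−402 kJ/mol

With Pd²⁺/Pd reduced at the cathode, E°cell = +0.92 − (−1.19) = +2.11 V and n = 2.
Here Q = [Mn²⁺(aq)] / [Pd²⁺(aq)] = 7.33 (log Q = 0.865), giving E = +2.11 − (0.0591/2)·(0.865) = +2.0844 V.
ΔG = −nFE = −(2)(96485)(+2.0844) J/mol = −402 kJ/mol.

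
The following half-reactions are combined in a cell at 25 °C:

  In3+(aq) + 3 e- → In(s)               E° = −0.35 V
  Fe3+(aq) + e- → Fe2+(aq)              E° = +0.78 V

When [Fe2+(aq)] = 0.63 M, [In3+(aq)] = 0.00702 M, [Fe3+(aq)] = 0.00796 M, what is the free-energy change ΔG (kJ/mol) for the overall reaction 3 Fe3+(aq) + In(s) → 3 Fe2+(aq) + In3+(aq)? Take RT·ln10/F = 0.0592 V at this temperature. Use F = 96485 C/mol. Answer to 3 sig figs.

−307 kJ/mol

E°cell = +0.78 − (−0.35) = +1.13 V; the balanced reaction transfers n = 3 electrons.
Here Q = ([Fe2+(aq)]^3·[In3+(aq)]) / [Fe3+(aq)]^3 = 3.48×10^3 (log Q = 3.542), giving E = +1.13 − (0.0592/3)·(3.542) = +1.0601 V.
Then ΔG = −nFE = −3 × 96485 × +1.0601 J/mol = −307 kJ/mol.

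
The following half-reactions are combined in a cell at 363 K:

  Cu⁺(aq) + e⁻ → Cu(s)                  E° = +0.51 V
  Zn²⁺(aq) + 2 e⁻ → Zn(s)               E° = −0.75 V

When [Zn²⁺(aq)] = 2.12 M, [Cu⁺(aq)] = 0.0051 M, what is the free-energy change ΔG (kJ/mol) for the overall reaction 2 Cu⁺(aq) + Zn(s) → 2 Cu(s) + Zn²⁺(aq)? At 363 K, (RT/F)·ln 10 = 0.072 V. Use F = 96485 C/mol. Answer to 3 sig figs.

−209 kJ/mol

The standard cell potential is +0.51 − (−0.75) = +1.26 V, with n = 2 electrons in the balanced equation.
Q = [Zn²⁺(aq)] / [Cu⁺(aq)]^2 = 8.15×10^4, so log Q = 4.911 and E = +1.26 − (0.072/2)(4.911) = +1.0832 V.
Finally ΔG = −nFE = −(2)(96485 C/mol)(+1.0832 V) = −209 kJ/mol.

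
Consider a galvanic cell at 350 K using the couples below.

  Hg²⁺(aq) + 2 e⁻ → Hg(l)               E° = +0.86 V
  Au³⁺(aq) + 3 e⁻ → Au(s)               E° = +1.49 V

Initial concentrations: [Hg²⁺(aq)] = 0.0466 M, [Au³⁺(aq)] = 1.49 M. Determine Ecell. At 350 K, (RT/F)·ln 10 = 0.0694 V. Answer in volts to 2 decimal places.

+0.68 V

The Au³⁺/Au couple has the more positive E°, so it is the cathode; Hg²⁺/Hg is the anode.
E°cell = E°cat − E°an = +1.49 − (+0.86) = +0.63 V; n = 6.
Balancing gives 2 Au³⁺(aq) + 3 Hg(l) → 2 Au(s) + 3 Hg²⁺(aq); hence Q = [Hg²⁺(aq)]^3 / [Au³⁺(aq)]^2 = 4.56×10^−5 (log Q = −4.341).
Applying E = E° − (RT ln10/nF)·log Q gives +0.63 − (0.0694/6)(−4.341) = +0.68 V.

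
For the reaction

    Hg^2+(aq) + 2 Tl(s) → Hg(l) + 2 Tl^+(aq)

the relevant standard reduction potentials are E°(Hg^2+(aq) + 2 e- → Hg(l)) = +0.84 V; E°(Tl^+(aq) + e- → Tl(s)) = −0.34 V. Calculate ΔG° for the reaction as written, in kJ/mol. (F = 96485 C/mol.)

−228 kJ/mol

In the reaction as written Hg^2+(aq) is reduced, so the Hg²⁺/Hg couple is the cathode and Tl⁺/Tl is the anode.
E°cell = +0.84 − (−0.34) = +1.18 V; balancing electrons gives n = 2.
ΔG° = −nFE°cell = −(2)(96485)(+1.18) J/mol = −228 kJ/mol.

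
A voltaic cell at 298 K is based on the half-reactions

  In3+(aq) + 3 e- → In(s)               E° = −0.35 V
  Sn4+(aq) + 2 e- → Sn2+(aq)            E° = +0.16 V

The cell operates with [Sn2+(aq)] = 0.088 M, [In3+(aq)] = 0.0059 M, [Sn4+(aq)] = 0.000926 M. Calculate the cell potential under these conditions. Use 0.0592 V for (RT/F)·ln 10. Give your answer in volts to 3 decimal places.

Sn⁴⁺/Sn²⁺ is reduced (cathode, E° = +0.16 V) and In³⁺/In is oxidized (anode).
The standard potential is +0.16 − (−0.35) = +0.51 V and the balanced reaction transfers n = 6 electrons.
Balancing gives 3 Sn4+(aq) + 2 In(s) → 3 Sn2+(aq) + 2 In3+(aq); hence Q = ([Sn2+(aq)]^3·[In3+(aq)]^2) / [Sn4+(aq)]^3 = 29.9 (log Q = 1.475).
E = E° − (0.0592/n)·log Q = +0.51 − (0.0592/6)(1.475) = +0.495 V.

+0.495 V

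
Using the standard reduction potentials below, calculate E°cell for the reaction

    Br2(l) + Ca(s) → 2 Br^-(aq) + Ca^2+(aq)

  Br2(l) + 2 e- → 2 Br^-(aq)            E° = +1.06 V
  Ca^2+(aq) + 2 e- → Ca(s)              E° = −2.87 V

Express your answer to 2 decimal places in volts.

In the reaction as written, Br2(l) is reduced (cathode) and Ca^2+(aq) is produced by oxidation at the anode.
E°cell = E°(cathode) − E°(anode) = +1.06 − (−2.87) = +3.93 V.

+3.93 V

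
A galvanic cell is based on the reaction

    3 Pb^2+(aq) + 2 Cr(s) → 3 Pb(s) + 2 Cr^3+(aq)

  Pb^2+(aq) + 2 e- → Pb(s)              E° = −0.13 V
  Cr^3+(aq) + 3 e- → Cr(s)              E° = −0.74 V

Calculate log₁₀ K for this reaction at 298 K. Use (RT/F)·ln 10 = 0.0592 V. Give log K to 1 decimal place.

The Pb²⁺/Pb couple is reduced (cathode); E°cell = −0.13 − (−0.74) = +0.61 V with n = 6.
At equilibrium E = 0, so log K = nE°cell / 0.0592 = (6)(+0.61) / 0.0592 = 61.8.

log K = 61.8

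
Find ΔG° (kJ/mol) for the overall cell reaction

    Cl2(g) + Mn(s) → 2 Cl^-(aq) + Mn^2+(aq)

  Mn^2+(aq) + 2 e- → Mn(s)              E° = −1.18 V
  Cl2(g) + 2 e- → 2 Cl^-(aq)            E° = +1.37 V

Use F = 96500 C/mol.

−492 kJ/mol

In the reaction as written Cl2(g) is reduced, so the Cl₂/Cl⁻ couple is the cathode and Mn²⁺/Mn is the anode.
E°cell = +1.37 − (−1.18) = +2.55 V; balancing electrons gives n = 2.
ΔG° = −nFE°cell = −(2)(96500)(+2.55) J/mol = −492 kJ/mol.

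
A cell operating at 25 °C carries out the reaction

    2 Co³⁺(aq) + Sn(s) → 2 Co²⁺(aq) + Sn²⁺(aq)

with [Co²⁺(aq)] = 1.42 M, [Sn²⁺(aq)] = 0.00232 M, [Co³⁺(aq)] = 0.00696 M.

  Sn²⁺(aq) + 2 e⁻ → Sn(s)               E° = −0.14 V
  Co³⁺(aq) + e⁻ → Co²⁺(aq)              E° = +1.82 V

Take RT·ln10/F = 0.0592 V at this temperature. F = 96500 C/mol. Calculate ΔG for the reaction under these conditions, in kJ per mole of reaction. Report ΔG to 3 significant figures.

−367 kJ/mol

E°cell = +1.82 − (−0.14) = +1.96 V; the balanced reaction transfers n = 2 electrons.
The reaction quotient is ([Co²⁺(aq)]^2·[Sn²⁺(aq)]) / [Co³⁺(aq)]^2 = 96.6; by Nernst, E = +1.96 − (0.0592/2)(1.985) = +1.9012 V.
ΔG = −nFE = −(2)(96500)(+1.9012) J/mol = −367 kJ/mol.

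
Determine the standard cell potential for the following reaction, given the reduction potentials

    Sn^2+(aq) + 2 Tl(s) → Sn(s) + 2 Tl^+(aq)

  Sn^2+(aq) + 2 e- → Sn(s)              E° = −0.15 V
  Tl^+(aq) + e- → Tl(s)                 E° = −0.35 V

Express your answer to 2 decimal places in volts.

+0.20 V

Sn^2+(aq) gains electrons, so the Sn²⁺/Sn couple is the cathode; the Tl⁺/Tl couple is the anode.
E°cell = E°(cathode) − E°(anode) = −0.15 − (−0.35) = +0.20 V.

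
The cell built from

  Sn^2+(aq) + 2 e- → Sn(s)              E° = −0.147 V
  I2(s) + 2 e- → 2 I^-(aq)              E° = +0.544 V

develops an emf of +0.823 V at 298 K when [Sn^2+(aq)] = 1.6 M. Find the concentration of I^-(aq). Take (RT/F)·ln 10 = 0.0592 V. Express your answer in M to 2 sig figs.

0.0047 M

The I₂/I⁻ couple has the larger reduction potential, so it is the cathode: E°cell = +0.544 − (−0.147) = +0.691 V and n = 2.
Rearranging E = E° − (0.0592/n)·log Q gives log Q = 2(+0.691 − (+0.823))/0.0592 = −4.459.
The balanced reaction is I2(s) + Sn(s) → 2 I^-(aq) + Sn^2+(aq), so Q = [I^-(aq)]^2·[Sn^2+(aq)].
Isolating [I^-(aq)] in Q = 10^{−4.459} yields log [I^-(aq)] = −2.332, i.e. 0.0047 M.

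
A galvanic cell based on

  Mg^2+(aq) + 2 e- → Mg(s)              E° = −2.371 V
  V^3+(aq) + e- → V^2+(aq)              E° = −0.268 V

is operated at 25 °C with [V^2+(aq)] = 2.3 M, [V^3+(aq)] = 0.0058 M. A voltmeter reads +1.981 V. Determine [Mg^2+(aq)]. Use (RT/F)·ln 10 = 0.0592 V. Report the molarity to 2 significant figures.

0.084 M

V³⁺/V²⁺ is the cathode (higher E°); E°cell = −0.268 − (−2.371) = +2.103 V with n = 2.
Since E = E° − (0.0592/n)·log Q, log Q = n(E° − E)/0.0592 = 4.122.
Balancing electrons gives 2 V^3+(aq) + Mg(s) → 2 V^2+(aq) + Mg^2+(aq); thus Q = ([V^2+(aq)]^2·[Mg^2+(aq)]) / [V^3+(aq)]^2.
Isolating [Mg^2+(aq)] in Q = 10^{4.122} yields log [Mg^2+(aq)] = −1.075, i.e. 0.084 M.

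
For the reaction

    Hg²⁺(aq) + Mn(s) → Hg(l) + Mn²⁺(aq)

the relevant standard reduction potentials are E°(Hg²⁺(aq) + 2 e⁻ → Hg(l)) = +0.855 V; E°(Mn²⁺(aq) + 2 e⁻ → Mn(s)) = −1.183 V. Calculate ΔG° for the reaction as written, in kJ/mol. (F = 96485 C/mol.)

−393 kJ/mol

In the reaction as written Hg²⁺(aq) is reduced, so the Hg²⁺/Hg couple is the cathode and Mn²⁺/Mn is the anode.
E°cell = +0.855 − (−1.183) = +2.038 V; balancing electrons gives n = 2.
ΔG° = −nFE°cell = −(2)(96485)(+2.038) J/mol = −393 kJ/mol.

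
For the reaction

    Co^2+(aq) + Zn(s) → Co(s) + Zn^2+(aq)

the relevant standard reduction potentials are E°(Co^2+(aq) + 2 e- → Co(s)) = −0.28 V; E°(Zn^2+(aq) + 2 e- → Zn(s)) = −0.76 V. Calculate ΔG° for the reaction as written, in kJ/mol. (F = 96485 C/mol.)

In the reaction as written Co^2+(aq) is reduced, so the Co²⁺/Co couple is the cathode and Zn²⁺/Zn is the anode.
E°cell = −0.28 − (−0.76) = +0.48 V; balancing electrons gives n = 2.
ΔG° = −nFE°cell = −(2)(96485)(+0.48) J/mol = −92.6 kJ/mol.

−92.6 kJ/mol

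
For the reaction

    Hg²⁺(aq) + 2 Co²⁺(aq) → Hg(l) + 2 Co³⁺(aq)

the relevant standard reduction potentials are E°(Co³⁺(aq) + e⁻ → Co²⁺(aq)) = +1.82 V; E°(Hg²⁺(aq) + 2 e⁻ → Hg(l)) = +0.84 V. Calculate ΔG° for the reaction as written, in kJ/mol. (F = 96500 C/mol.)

In the reaction as written Hg²⁺(aq) is reduced, so the Hg²⁺/Hg couple is the cathode and Co³⁺/Co²⁺ is the anode.
E°cell = +0.84 − (+1.82) = −0.98 V; balancing electrons gives n = 2.
ΔG° = −nFE°cell = −(2)(96500)(−0.98) J/mol = +189 kJ/mol.

+189 kJ/mol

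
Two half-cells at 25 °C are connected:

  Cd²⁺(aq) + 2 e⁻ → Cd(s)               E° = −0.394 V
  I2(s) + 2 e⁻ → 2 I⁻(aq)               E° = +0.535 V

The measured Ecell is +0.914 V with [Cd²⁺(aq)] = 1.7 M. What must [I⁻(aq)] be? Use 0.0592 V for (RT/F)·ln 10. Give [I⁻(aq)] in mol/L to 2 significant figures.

I₂/I⁻ is the cathode (higher E°); E°cell = +0.535 − (−0.394) = +0.929 V with n = 2.
Since E = E° − (0.0592/n)·log Q, log Q = n(E° − E)/0.0592 = 0.507.
The balanced reaction is I2(s) + Cd(s) → 2 I⁻(aq) + Cd²⁺(aq), so Q = [I⁻(aq)]^2·[Cd²⁺(aq)].
Solving for the unknown gives log [I⁻(aq)] = 0.138, so [I⁻(aq)] ≈ 1.4 M.

1.4 M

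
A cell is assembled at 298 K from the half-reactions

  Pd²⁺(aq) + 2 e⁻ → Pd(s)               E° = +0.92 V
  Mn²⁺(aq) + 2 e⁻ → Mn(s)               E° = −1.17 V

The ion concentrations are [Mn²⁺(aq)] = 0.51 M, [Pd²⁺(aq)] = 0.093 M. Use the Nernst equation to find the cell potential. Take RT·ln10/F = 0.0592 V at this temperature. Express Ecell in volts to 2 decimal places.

+2.07 V

The Pd²⁺/Pd couple has the more positive E°, so it is the cathode; Mn²⁺/Mn is the anode.
E°cell = +0.92 − (−1.17) = +2.09 V, with n = 2 electrons transferred.
Balancing gives Pd²⁺(aq) + Mn(s) → Pd(s) + Mn²⁺(aq); hence Q = [Mn²⁺(aq)] / [Pd²⁺(aq)] = 5.48 (log Q = 0.739).
Applying E = E° − (RT ln10/nF)·log Q gives +2.09 − (0.0592/2)(0.739) = +2.07 V.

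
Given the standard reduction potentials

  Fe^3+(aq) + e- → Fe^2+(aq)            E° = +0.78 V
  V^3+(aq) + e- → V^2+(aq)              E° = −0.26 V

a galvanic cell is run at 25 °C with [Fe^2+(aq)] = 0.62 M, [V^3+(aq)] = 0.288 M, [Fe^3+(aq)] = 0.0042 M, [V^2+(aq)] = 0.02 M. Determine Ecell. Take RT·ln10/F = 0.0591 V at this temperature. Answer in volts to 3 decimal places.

Since E°(Fe³⁺/Fe²⁺) > E°(V³⁺/V²⁺), Fe³⁺/Fe²⁺ serves as the cathode.
E°cell = +0.78 − (−0.26) = +1.04 V, with n = 1 electron transferred.
The balanced reaction is Fe^3+(aq) + V^2+(aq) → Fe^2+(aq) + V^3+(aq), so Q = ([Fe^2+(aq)]·[V^3+(aq)]) / ([Fe^3+(aq)]·[V^2+(aq)]) = 2.13×10^3 and log Q = 3.328.
Applying E = E° − (RT ln10/nF)·log Q gives +1.04 − (0.0591/1)(3.328) = +0.843 V.

+0.843 V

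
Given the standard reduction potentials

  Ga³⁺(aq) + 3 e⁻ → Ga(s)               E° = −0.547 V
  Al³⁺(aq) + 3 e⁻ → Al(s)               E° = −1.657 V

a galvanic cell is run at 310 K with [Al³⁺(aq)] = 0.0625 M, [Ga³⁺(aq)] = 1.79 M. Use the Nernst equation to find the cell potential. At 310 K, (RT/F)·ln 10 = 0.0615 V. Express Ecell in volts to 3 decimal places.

Ga³⁺/Ga is reduced (cathode, E° = −0.547 V) and Al³⁺/Al is oxidized (anode).
The standard potential is −0.547 − (−1.657) = +1.110 V and the balanced reaction transfers n = 3 electrons.
For the overall reaction Ga³⁺(aq) + Al(s) → Ga(s) + Al³⁺(aq), Q = [Al³⁺(aq)] / [Ga³⁺(aq)] = 0.0349, giving log Q = −1.457.
By the Nernst equation, E = +1.110 − (0.0615/3)·(−1.457) = +1.140 V.

+1.140 V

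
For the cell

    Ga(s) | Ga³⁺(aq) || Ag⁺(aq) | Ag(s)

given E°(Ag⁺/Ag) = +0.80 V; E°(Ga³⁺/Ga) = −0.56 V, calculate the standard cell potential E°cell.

+1.36 V

By convention the left-hand electrode in cell notation is the anode (oxidation) and the right-hand electrode is the cathode (reduction).
E°cell = E°(right) − E°(left) = +0.80 − (−0.56) = +1.36 V.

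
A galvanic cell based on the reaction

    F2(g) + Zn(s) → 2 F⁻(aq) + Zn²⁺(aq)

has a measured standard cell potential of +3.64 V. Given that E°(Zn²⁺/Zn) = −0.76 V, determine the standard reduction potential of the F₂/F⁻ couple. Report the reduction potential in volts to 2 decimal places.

+2.88 V

In the reaction as written the F₂/F⁻ couple is reduced (cathode) and Zn²⁺/Zn is oxidized (anode), so E°cell = E°(F₂/F⁻) − E°(Zn²⁺/Zn).
E°(F₂/F⁻) = E°cell + E°(anode) = +3.64 + (−0.76) = +2.88 V.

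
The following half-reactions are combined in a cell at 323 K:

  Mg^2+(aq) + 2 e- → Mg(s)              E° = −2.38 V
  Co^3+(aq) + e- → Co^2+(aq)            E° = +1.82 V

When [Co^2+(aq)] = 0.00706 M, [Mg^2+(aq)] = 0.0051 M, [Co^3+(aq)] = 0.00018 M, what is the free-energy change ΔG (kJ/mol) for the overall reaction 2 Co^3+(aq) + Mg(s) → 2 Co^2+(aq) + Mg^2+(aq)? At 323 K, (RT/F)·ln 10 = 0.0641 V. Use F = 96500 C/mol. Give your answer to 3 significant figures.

−805 kJ/mol

With Co³⁺/Co²⁺ reduced at the cathode, E°cell = +1.82 − (−2.38) = +4.20 V and n = 2.
The reaction quotient is ([Co^2+(aq)]^2·[Mg^2+(aq)]) / [Co^3+(aq)]^2 = 7.85; by Nernst, E = +4.20 − (0.0641/2)(0.895) = +4.1713 V.
ΔG = −nFE = −(2)(96500)(+4.1713) J/mol = −805 kJ/mol.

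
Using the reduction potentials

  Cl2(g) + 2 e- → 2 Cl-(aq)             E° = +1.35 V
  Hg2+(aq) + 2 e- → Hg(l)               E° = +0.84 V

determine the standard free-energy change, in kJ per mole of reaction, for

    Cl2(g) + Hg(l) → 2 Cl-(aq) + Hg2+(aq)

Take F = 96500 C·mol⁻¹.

In the reaction as written Cl2(g) is reduced, so the Cl₂/Cl⁻ couple is the cathode and Hg²⁺/Hg is the anode.
E°cell = +1.35 − (+0.84) = +0.51 V; balancing electrons gives n = 2.
ΔG° = −nFE°cell = −(2)(96500)(+0.51) J/mol = −98.4 kJ/mol.

−98.4 kJ/mol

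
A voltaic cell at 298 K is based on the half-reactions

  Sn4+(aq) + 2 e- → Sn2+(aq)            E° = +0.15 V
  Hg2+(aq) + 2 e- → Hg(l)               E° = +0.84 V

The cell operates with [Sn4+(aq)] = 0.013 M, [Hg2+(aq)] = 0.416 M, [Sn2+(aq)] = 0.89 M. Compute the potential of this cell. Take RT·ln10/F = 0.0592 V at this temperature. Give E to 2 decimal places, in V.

Since E°(Hg²⁺/Hg) > E°(Sn⁴⁺/Sn²⁺), Hg²⁺/Hg serves as the cathode.
The standard potential is +0.84 − (+0.15) = +0.69 V and the balanced reaction transfers n = 2 electrons.
Balancing gives Hg2+(aq) + Sn2+(aq) → Hg(l) + Sn4+(aq); hence Q = [Sn4+(aq)] / ([Hg2+(aq)]·[Sn2+(aq)]) = 0.0351 (log Q = −1.455).
Applying E = E° − (RT ln10/nF)·log Q gives +0.69 − (0.0592/2)(−1.455) = +0.73 V.

+0.73 V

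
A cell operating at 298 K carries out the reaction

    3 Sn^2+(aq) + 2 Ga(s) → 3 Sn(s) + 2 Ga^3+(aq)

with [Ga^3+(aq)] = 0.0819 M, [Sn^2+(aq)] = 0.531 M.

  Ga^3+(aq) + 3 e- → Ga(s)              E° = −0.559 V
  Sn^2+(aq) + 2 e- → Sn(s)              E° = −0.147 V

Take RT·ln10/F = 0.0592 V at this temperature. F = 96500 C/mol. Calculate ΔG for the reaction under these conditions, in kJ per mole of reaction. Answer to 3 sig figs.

With Sn²⁺/Sn reduced at the cathode, E°cell = −0.147 − (−0.559) = +0.412 V and n = 6.
The reaction quotient is [Ga^3+(aq)]^2 / [Sn^2+(aq)]^3 = 0.0448; by Nernst, E = +0.412 − (0.0592/6)(−1.349) = +0.4253 V.
Finally ΔG = −nFE = −(6)(96500 C/mol)(+0.4253 V) = −246 kJ/mol.

−246 kJ/mol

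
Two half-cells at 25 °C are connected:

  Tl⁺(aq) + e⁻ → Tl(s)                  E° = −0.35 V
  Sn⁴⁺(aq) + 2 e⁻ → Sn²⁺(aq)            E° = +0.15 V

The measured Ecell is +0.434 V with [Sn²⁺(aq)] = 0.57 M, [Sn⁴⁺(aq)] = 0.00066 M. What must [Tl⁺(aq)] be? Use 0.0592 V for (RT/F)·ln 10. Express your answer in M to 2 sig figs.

0.44 M

Sn⁴⁺/Sn²⁺ is the cathode (higher E°); E°cell = +0.15 − (−0.35) = +0.50 V with n = 2.
From the Nernst equation, log Q = n(E° − E)/0.0592 = 2·(+0.50 − (+0.434))/0.0592 = 2.230.
Balancing electrons gives Sn⁴⁺(aq) + 2 Tl(s) → Sn²⁺(aq) + 2 Tl⁺(aq); thus Q = ([Sn²⁺(aq)]·[Tl⁺(aq)]^2) / [Sn⁴⁺(aq)].
Solving for the unknown gives log [Tl⁺(aq)] = −0.353, so [Tl⁺(aq)] ≈ 0.44 M.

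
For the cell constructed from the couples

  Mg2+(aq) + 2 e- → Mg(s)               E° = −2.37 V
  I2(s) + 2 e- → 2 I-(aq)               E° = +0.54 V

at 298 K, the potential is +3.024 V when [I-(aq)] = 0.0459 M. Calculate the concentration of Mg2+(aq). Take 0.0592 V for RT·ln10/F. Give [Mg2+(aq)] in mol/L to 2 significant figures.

With I₂/I⁻ at the cathode and Mg²⁺/Mg at the anode, E°cell = +0.54 − (−2.37) = +2.91 V (n = 2).
Rearranging E = E° − (0.0592/n)·log Q gives log Q = 2(+2.91 − (+3.024))/0.0592 = −3.851.
Balancing electrons gives I2(s) + Mg(s) → 2 I-(aq) + Mg2+(aq); thus Q = [I-(aq)]^2·[Mg2+(aq)].
Solving for the unknown gives log [Mg2+(aq)] = −1.175, so [Mg2+(aq)] ≈ 0.067 M.

0.067 M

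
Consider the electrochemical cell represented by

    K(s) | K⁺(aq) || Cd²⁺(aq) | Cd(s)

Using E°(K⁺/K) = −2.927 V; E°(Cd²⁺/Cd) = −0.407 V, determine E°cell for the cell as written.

By convention the left-hand electrode in cell notation is the anode (oxidation) and the right-hand electrode is the cathode (reduction).
E°cell = E°(right) − E°(left) = −0.407 − (−2.927) = +2.520 V.

+2.520 V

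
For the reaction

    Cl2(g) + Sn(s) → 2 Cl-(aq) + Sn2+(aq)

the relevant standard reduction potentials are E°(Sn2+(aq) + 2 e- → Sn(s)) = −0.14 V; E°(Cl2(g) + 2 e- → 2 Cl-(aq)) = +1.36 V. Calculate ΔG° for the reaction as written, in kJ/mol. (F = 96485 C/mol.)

In the reaction as written Cl2(g) is reduced, so the Cl₂/Cl⁻ couple is the cathode and Sn²⁺/Sn is the anode.
E°cell = +1.36 − (−0.14) = +1.50 V; balancing electrons gives n = 2.
ΔG° = −nFE°cell = −(2)(96485)(+1.50) J/mol = −289 kJ/mol.

−289 kJ/mol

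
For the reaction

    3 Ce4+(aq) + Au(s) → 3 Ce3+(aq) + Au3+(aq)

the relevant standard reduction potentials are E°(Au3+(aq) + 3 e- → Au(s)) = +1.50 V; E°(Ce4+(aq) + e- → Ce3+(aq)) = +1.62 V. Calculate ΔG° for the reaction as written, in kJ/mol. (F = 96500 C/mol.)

In the reaction as written Ce4+(aq) is reduced, so the Ce⁴⁺/Ce³⁺ couple is the cathode and Au³⁺/Au is the anode.
E°cell = +1.62 − (+1.50) = +0.12 V; balancing electrons gives n = 3.
ΔG° = −nFE°cell = −(3)(96500)(+0.12) J/mol = −34.7 kJ/mol.

−34.7 kJ/mol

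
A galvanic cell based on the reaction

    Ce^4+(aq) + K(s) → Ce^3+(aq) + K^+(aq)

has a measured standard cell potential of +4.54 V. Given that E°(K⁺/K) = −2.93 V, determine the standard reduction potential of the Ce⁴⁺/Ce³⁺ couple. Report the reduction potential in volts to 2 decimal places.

In the reaction as written the Ce⁴⁺/Ce³⁺ couple is reduced (cathode) and K⁺/K is oxidized (anode), so E°cell = E°(Ce⁴⁺/Ce³⁺) − E°(K⁺/K).
E°(Ce⁴⁺/Ce³⁺) = E°cell + E°(anode) = +4.54 + (−2.93) = +1.61 V.

+1.61 V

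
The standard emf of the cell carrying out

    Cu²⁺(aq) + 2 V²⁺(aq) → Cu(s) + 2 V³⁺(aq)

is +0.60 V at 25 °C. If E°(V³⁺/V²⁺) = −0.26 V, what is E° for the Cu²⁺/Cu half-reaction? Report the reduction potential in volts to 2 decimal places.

+0.34 V

In the reaction as written the Cu²⁺/Cu couple is reduced (cathode) and V³⁺/V²⁺ is oxidized (anode), so E°cell = E°(Cu²⁺/Cu) − E°(V³⁺/V²⁺).
E°(Cu²⁺/Cu) = E°cell + E°(anode) = +0.60 + (−0.26) = +0.34 V.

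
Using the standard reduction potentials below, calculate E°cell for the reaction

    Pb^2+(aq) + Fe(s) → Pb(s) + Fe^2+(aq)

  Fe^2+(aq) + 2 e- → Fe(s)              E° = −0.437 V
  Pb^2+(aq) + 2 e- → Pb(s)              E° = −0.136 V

In the reaction as written, Pb^2+(aq) is reduced (cathode) and Fe^2+(aq) is produced by oxidation at the anode.
E°cell = E°(cathode) − E°(anode) = −0.136 − (−0.437) = +0.301 V.

+0.301 V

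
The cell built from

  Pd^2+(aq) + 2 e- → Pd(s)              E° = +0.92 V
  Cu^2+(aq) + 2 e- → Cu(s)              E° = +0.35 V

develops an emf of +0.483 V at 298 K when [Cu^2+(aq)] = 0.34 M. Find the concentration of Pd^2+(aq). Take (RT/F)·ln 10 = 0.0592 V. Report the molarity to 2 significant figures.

0.00039 M

With Pd²⁺/Pd at the cathode and Cu²⁺/Cu at the anode, E°cell = +0.92 − (+0.35) = +0.57 V (n = 2).
From the Nernst equation, log Q = n(E° − E)/0.0592 = 2·(+0.57 − (+0.483))/0.0592 = 2.939.
The balanced reaction is Pd^2+(aq) + Cu(s) → Pd(s) + Cu^2+(aq), so Q = [Cu^2+(aq)] / [Pd^2+(aq)].
Solving for the unknown gives log [Pd^2+(aq)] = −3.408, so [Pd^2+(aq)] ≈ 0.00039 M.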